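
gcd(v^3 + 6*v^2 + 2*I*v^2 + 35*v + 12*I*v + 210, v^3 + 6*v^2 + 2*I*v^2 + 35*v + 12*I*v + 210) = v^3 + v^2*(6 + 2*I) + v*(35 + 12*I) + 210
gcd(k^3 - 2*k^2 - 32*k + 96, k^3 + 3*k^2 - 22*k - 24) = k^2 + 2*k - 24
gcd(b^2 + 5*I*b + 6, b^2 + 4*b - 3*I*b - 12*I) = 1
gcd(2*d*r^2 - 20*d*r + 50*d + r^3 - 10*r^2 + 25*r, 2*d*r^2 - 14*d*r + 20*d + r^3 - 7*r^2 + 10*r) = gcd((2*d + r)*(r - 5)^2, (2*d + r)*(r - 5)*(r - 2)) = 2*d*r - 10*d + r^2 - 5*r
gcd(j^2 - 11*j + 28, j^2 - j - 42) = j - 7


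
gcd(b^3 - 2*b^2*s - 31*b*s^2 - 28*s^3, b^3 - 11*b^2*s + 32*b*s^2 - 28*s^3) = -b + 7*s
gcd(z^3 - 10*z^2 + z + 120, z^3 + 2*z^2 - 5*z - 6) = z + 3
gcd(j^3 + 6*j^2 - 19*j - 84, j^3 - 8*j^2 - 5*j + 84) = j^2 - j - 12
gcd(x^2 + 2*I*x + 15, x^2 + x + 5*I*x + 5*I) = x + 5*I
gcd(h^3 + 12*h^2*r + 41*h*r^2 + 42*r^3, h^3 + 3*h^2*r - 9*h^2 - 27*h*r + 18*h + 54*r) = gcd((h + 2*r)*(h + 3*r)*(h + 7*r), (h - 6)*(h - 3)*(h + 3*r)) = h + 3*r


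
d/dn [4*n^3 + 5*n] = 12*n^2 + 5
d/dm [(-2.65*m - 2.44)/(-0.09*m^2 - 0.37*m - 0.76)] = (-0.2385*m^2 - 0.4392*m + 1.1112)/(0.0081*m^4 + 0.0666*m^3 + 0.2737*m^2 + 0.5624*m + 0.5776)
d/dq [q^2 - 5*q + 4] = 2*q - 5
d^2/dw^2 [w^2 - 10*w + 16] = 2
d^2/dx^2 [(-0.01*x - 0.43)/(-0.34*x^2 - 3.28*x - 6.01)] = ((0.01*x + 0.43)*(0.68*x + 3.28)*(1.36*x + 6.56) - (0.0204*x + 0.358)*(0.34*x^2 + 3.28*x + 6.01))/(0.34*x^2 + 3.28*x + 6.01)^3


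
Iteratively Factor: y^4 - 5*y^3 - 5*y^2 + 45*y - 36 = (y + 3)*(y^3 - 8*y^2 + 19*y - 12) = (y - 1)*(y + 3)*(y^2 - 7*y + 12) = (y - 3)*(y - 1)*(y + 3)*(y - 4)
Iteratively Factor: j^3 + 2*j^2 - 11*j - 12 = (j - 3)*(j^2 + 5*j + 4) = (j - 3)*(j + 1)*(j + 4)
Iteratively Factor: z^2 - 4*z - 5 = (z + 1)*(z - 5)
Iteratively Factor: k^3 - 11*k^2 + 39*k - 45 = (k - 3)*(k^2 - 8*k + 15) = (k - 3)^2*(k - 5)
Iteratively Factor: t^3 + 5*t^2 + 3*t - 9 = (t + 3)*(t^2 + 2*t - 3) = (t - 1)*(t + 3)*(t + 3)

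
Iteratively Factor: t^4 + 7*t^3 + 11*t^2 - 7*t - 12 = (t + 3)*(t^3 + 4*t^2 - t - 4) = (t + 1)*(t + 3)*(t^2 + 3*t - 4) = (t - 1)*(t + 1)*(t + 3)*(t + 4)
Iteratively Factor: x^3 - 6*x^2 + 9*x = (x)*(x^2 - 6*x + 9) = x*(x - 3)*(x - 3)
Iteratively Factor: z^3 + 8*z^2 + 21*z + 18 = (z + 2)*(z^2 + 6*z + 9) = (z + 2)*(z + 3)*(z + 3)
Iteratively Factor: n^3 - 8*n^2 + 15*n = (n)*(n^2 - 8*n + 15) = n*(n - 3)*(n - 5)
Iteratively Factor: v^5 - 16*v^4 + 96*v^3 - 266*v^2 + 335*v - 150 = (v - 3)*(v^4 - 13*v^3 + 57*v^2 - 95*v + 50) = (v - 3)*(v - 1)*(v^3 - 12*v^2 + 45*v - 50) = (v - 3)*(v - 2)*(v - 1)*(v^2 - 10*v + 25) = (v - 5)*(v - 3)*(v - 2)*(v - 1)*(v - 5)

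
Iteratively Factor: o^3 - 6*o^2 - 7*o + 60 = (o + 3)*(o^2 - 9*o + 20) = (o - 4)*(o + 3)*(o - 5)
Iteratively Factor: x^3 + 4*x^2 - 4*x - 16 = (x - 2)*(x^2 + 6*x + 8) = (x - 2)*(x + 2)*(x + 4)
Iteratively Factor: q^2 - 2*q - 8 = (q + 2)*(q - 4)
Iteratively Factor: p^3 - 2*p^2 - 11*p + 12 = (p - 4)*(p^2 + 2*p - 3) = (p - 4)*(p - 1)*(p + 3)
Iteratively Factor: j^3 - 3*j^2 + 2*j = (j)*(j^2 - 3*j + 2) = j*(j - 2)*(j - 1)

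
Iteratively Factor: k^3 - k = (k - 1)*(k^2 + k) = k*(k - 1)*(k + 1)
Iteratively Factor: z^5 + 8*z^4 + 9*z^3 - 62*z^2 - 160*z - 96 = (z + 2)*(z^4 + 6*z^3 - 3*z^2 - 56*z - 48) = (z - 3)*(z + 2)*(z^3 + 9*z^2 + 24*z + 16) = (z - 3)*(z + 2)*(z + 4)*(z^2 + 5*z + 4) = (z - 3)*(z + 1)*(z + 2)*(z + 4)*(z + 4)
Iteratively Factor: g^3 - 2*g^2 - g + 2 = (g - 2)*(g^2 - 1) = (g - 2)*(g + 1)*(g - 1)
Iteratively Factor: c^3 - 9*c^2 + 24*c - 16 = (c - 1)*(c^2 - 8*c + 16) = (c - 4)*(c - 1)*(c - 4)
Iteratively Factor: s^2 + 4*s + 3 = (s + 1)*(s + 3)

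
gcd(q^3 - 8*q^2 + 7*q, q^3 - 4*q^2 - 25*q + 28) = q^2 - 8*q + 7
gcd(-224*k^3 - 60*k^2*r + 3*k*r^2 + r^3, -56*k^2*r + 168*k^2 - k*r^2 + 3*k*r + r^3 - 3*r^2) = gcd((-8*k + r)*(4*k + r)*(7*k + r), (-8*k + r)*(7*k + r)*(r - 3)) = -56*k^2 - k*r + r^2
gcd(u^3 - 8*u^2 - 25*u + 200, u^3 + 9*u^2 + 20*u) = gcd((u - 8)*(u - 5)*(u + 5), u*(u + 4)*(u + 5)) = u + 5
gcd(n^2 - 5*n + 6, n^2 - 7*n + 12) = n - 3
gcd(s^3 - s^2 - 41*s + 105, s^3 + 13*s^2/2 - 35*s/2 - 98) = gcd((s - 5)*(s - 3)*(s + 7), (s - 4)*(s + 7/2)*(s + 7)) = s + 7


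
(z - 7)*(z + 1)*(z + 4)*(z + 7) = z^4 + 5*z^3 - 45*z^2 - 245*z - 196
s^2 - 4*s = s*(s - 4)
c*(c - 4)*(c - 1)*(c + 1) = c^4 - 4*c^3 - c^2 + 4*c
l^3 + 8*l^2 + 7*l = l*(l + 1)*(l + 7)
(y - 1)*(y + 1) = y^2 - 1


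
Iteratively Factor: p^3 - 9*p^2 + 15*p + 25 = (p - 5)*(p^2 - 4*p - 5) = (p - 5)^2*(p + 1)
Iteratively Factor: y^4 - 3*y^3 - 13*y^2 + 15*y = (y + 3)*(y^3 - 6*y^2 + 5*y) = y*(y + 3)*(y^2 - 6*y + 5) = y*(y - 5)*(y + 3)*(y - 1)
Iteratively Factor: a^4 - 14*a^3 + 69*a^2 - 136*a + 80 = (a - 5)*(a^3 - 9*a^2 + 24*a - 16) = (a - 5)*(a - 4)*(a^2 - 5*a + 4) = (a - 5)*(a - 4)*(a - 1)*(a - 4)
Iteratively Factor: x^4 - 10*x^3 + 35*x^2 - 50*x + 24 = (x - 1)*(x^3 - 9*x^2 + 26*x - 24) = (x - 4)*(x - 1)*(x^2 - 5*x + 6) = (x - 4)*(x - 3)*(x - 1)*(x - 2)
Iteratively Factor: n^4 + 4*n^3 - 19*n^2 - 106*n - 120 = (n + 4)*(n^3 - 19*n - 30) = (n - 5)*(n + 4)*(n^2 + 5*n + 6) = (n - 5)*(n + 2)*(n + 4)*(n + 3)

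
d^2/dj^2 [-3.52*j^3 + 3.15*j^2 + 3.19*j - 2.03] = 6.3 - 21.12*j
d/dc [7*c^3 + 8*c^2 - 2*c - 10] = 21*c^2 + 16*c - 2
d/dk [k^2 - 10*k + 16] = 2*k - 10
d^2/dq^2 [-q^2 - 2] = -2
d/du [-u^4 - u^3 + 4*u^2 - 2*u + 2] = -4*u^3 - 3*u^2 + 8*u - 2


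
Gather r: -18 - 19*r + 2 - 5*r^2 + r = -5*r^2 - 18*r - 16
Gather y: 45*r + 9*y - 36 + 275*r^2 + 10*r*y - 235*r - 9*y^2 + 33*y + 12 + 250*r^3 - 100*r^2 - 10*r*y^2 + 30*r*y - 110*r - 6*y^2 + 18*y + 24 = 250*r^3 + 175*r^2 - 300*r + y^2*(-10*r - 15) + y*(40*r + 60)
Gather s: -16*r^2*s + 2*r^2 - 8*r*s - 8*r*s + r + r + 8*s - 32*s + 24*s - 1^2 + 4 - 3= 2*r^2 + 2*r + s*(-16*r^2 - 16*r)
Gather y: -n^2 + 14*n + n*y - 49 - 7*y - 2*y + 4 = -n^2 + 14*n + y*(n - 9) - 45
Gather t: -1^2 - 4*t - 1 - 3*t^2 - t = -3*t^2 - 5*t - 2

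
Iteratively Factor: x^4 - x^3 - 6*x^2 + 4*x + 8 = (x - 2)*(x^3 + x^2 - 4*x - 4) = (x - 2)*(x + 1)*(x^2 - 4) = (x - 2)^2*(x + 1)*(x + 2)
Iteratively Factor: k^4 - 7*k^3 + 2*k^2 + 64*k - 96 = (k - 4)*(k^3 - 3*k^2 - 10*k + 24) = (k - 4)*(k - 2)*(k^2 - k - 12) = (k - 4)^2*(k - 2)*(k + 3)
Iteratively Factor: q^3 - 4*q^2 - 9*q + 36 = (q - 3)*(q^2 - q - 12) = (q - 4)*(q - 3)*(q + 3)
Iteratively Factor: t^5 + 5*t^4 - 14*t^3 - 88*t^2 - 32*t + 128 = (t - 1)*(t^4 + 6*t^3 - 8*t^2 - 96*t - 128) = (t - 1)*(t + 2)*(t^3 + 4*t^2 - 16*t - 64) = (t - 1)*(t + 2)*(t + 4)*(t^2 - 16) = (t - 4)*(t - 1)*(t + 2)*(t + 4)*(t + 4)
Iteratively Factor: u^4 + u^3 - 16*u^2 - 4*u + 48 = (u - 3)*(u^3 + 4*u^2 - 4*u - 16) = (u - 3)*(u + 4)*(u^2 - 4) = (u - 3)*(u + 2)*(u + 4)*(u - 2)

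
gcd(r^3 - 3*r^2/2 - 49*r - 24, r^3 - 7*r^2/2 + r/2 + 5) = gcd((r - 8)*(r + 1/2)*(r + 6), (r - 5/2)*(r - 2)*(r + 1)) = 1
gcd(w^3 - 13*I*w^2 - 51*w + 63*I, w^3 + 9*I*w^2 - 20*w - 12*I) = 1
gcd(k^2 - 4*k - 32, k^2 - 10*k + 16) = k - 8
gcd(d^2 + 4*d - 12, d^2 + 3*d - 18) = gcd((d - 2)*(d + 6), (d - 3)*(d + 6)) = d + 6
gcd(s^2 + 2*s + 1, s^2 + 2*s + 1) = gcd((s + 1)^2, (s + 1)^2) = s^2 + 2*s + 1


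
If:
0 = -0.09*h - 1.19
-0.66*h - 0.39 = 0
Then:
No Solution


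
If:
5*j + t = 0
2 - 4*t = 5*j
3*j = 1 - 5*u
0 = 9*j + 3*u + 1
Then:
No Solution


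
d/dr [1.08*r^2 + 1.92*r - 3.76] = 2.16*r + 1.92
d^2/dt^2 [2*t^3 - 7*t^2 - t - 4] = 12*t - 14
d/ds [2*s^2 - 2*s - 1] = 4*s - 2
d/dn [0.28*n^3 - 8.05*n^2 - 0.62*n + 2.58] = 0.84*n^2 - 16.1*n - 0.62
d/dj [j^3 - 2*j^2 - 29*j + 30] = 3*j^2 - 4*j - 29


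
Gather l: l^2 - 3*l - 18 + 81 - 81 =l^2 - 3*l - 18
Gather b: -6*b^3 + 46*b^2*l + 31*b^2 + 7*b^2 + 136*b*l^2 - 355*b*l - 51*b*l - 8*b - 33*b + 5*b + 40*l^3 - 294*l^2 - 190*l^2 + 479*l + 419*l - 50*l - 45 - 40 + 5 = -6*b^3 + b^2*(46*l + 38) + b*(136*l^2 - 406*l - 36) + 40*l^3 - 484*l^2 + 848*l - 80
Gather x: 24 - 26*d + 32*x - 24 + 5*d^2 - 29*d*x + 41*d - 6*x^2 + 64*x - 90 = 5*d^2 + 15*d - 6*x^2 + x*(96 - 29*d) - 90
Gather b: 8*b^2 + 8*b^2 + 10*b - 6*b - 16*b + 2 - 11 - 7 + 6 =16*b^2 - 12*b - 10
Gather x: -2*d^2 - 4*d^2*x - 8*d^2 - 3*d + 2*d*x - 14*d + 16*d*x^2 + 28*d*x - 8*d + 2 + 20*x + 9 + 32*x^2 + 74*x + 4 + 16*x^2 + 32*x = -10*d^2 - 25*d + x^2*(16*d + 48) + x*(-4*d^2 + 30*d + 126) + 15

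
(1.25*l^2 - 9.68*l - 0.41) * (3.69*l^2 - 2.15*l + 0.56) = 4.6125*l^4 - 38.4067*l^3 + 19.9991*l^2 - 4.5393*l - 0.2296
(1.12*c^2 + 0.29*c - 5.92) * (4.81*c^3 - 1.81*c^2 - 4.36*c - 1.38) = 5.3872*c^5 - 0.6323*c^4 - 33.8833*c^3 + 7.9052*c^2 + 25.411*c + 8.1696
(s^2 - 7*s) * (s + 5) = s^3 - 2*s^2 - 35*s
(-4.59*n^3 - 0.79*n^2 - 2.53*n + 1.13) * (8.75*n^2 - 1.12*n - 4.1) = -40.1625*n^5 - 1.7717*n^4 - 2.4337*n^3 + 15.9601*n^2 + 9.1074*n - 4.633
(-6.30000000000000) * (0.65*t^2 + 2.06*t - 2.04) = -4.095*t^2 - 12.978*t + 12.852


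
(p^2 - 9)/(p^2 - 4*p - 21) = (p - 3)/(p - 7)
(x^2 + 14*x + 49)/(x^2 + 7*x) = (x + 7)/x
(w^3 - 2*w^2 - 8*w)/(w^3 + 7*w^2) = (w^2 - 2*w - 8)/(w*(w + 7))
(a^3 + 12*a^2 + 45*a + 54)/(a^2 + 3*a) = a + 9 + 18/a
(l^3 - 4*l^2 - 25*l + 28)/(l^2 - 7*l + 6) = (l^2 - 3*l - 28)/(l - 6)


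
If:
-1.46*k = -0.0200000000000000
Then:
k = 0.01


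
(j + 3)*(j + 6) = j^2 + 9*j + 18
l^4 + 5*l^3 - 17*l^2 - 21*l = l*(l - 3)*(l + 1)*(l + 7)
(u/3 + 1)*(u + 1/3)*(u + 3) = u^3/3 + 19*u^2/9 + 11*u/3 + 1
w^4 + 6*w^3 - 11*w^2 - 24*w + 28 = (w - 2)*(w - 1)*(w + 2)*(w + 7)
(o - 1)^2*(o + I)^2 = o^4 - 2*o^3 + 2*I*o^3 - 4*I*o^2 + 2*o + 2*I*o - 1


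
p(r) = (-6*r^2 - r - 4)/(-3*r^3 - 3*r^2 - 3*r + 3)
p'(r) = (-12*r - 1)/(-3*r^3 - 3*r^2 - 3*r + 3) + (-6*r^2 - r - 4)*(9*r^2 + 6*r + 3)/(-3*r^3 - 3*r^2 - 3*r + 3)^2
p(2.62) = 0.60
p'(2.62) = -0.20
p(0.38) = -4.16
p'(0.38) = -26.07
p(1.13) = 1.50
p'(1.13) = -2.02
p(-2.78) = -0.90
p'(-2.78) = -0.35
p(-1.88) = -1.30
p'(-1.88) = -0.50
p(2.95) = 0.54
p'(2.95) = -0.16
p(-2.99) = -0.84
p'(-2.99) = -0.30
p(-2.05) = -1.21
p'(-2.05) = -0.49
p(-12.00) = -0.18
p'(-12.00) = -0.02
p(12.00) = 0.16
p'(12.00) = -0.01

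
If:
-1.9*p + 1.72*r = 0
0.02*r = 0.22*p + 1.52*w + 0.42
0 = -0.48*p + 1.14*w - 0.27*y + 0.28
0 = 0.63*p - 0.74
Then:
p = 1.17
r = 1.30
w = -0.43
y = -2.86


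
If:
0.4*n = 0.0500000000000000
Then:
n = 0.12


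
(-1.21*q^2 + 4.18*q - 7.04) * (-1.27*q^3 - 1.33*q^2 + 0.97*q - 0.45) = 1.5367*q^5 - 3.6993*q^4 + 2.2077*q^3 + 13.9623*q^2 - 8.7098*q + 3.168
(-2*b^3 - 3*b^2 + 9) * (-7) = 14*b^3 + 21*b^2 - 63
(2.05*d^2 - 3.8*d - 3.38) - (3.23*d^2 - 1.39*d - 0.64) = -1.18*d^2 - 2.41*d - 2.74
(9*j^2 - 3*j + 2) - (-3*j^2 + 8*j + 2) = 12*j^2 - 11*j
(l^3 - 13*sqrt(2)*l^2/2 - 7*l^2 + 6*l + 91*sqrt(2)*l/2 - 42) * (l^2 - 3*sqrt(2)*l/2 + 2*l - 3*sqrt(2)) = l^5 - 8*sqrt(2)*l^4 - 5*l^4 + 23*l^3/2 + 40*sqrt(2)*l^3 - 255*l^2/2 + 103*sqrt(2)*l^2 - 357*l + 45*sqrt(2)*l + 126*sqrt(2)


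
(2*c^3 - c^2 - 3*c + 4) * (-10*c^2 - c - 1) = -20*c^5 + 8*c^4 + 29*c^3 - 36*c^2 - c - 4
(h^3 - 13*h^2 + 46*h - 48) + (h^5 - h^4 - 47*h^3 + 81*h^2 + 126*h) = h^5 - h^4 - 46*h^3 + 68*h^2 + 172*h - 48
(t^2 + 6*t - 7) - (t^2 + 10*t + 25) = -4*t - 32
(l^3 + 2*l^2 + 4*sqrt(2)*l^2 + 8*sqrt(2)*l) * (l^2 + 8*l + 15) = l^5 + 4*sqrt(2)*l^4 + 10*l^4 + 31*l^3 + 40*sqrt(2)*l^3 + 30*l^2 + 124*sqrt(2)*l^2 + 120*sqrt(2)*l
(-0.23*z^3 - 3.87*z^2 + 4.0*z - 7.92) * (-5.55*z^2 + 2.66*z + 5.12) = 1.2765*z^5 + 20.8667*z^4 - 33.6718*z^3 + 34.7816*z^2 - 0.587199999999999*z - 40.5504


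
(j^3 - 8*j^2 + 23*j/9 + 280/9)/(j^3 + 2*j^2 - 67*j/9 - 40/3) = (j - 7)/(j + 3)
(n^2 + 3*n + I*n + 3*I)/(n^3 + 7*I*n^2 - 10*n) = (n^2 + n*(3 + I) + 3*I)/(n*(n^2 + 7*I*n - 10))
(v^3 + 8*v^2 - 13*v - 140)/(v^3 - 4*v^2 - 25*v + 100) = (v + 7)/(v - 5)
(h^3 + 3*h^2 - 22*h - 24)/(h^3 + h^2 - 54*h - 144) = (h^2 - 3*h - 4)/(h^2 - 5*h - 24)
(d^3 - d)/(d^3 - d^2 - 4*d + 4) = d*(d + 1)/(d^2 - 4)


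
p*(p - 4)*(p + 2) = p^3 - 2*p^2 - 8*p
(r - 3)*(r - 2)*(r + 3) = r^3 - 2*r^2 - 9*r + 18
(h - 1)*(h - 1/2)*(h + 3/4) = h^3 - 3*h^2/4 - 5*h/8 + 3/8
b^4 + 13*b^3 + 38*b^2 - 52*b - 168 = (b - 2)*(b + 2)*(b + 6)*(b + 7)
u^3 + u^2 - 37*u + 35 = (u - 5)*(u - 1)*(u + 7)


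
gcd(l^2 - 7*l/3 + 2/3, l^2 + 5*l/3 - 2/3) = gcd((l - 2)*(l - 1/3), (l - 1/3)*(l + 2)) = l - 1/3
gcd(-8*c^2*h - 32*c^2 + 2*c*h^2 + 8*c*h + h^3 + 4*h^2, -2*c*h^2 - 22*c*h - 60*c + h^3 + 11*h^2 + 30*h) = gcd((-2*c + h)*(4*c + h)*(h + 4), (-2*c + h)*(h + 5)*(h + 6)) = 2*c - h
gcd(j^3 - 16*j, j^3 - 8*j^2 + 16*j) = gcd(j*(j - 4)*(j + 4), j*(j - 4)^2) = j^2 - 4*j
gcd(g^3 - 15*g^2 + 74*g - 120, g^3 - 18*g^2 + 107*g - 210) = g^2 - 11*g + 30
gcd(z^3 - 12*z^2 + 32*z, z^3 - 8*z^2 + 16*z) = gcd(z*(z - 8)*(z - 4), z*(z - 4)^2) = z^2 - 4*z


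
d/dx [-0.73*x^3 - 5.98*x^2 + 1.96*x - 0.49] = -2.19*x^2 - 11.96*x + 1.96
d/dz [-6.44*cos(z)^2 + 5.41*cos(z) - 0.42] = (12.88*cos(z) - 5.41)*sin(z)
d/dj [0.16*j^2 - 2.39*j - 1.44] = 0.32*j - 2.39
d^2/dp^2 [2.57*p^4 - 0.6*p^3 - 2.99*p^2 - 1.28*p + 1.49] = 30.84*p^2 - 3.6*p - 5.98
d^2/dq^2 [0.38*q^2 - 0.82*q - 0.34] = 0.760000000000000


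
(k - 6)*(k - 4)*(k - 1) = k^3 - 11*k^2 + 34*k - 24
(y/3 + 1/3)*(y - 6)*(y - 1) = y^3/3 - 2*y^2 - y/3 + 2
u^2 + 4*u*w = u*(u + 4*w)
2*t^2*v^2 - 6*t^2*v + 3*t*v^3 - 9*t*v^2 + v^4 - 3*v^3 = v*(t + v)*(2*t + v)*(v - 3)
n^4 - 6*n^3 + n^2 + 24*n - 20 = (n - 5)*(n - 2)*(n - 1)*(n + 2)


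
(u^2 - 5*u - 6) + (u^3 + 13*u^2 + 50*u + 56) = u^3 + 14*u^2 + 45*u + 50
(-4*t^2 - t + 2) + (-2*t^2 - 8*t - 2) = -6*t^2 - 9*t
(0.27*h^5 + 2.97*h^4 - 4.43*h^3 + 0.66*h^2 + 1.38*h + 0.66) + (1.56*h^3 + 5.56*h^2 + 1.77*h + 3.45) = 0.27*h^5 + 2.97*h^4 - 2.87*h^3 + 6.22*h^2 + 3.15*h + 4.11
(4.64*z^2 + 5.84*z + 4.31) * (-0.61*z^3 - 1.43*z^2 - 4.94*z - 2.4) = -2.8304*z^5 - 10.1976*z^4 - 33.9019*z^3 - 46.1489*z^2 - 35.3074*z - 10.344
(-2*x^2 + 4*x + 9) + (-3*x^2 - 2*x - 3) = -5*x^2 + 2*x + 6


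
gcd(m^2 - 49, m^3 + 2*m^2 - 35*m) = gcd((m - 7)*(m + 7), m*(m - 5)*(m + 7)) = m + 7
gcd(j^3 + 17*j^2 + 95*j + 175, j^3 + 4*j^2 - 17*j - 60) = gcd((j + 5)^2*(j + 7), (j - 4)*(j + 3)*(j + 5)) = j + 5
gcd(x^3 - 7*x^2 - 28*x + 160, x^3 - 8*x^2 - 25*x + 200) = x^2 - 3*x - 40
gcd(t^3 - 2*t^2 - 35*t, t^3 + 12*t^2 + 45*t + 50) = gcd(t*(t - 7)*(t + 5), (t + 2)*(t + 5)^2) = t + 5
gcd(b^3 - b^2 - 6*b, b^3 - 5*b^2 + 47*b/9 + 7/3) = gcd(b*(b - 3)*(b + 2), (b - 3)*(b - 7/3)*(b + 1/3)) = b - 3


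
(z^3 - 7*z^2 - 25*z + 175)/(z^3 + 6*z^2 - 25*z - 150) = (z - 7)/(z + 6)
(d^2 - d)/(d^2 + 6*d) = (d - 1)/(d + 6)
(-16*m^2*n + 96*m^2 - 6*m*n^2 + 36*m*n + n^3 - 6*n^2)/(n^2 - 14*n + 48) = (-16*m^2 - 6*m*n + n^2)/(n - 8)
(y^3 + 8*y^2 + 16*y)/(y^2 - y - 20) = y*(y + 4)/(y - 5)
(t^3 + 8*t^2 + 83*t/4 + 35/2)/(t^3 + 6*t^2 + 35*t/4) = (t + 2)/t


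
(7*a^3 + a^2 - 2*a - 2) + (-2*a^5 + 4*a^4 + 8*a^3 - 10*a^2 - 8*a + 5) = -2*a^5 + 4*a^4 + 15*a^3 - 9*a^2 - 10*a + 3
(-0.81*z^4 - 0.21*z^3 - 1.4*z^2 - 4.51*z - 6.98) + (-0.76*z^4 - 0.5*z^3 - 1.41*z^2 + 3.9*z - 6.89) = -1.57*z^4 - 0.71*z^3 - 2.81*z^2 - 0.61*z - 13.87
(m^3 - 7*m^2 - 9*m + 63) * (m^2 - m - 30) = m^5 - 8*m^4 - 32*m^3 + 282*m^2 + 207*m - 1890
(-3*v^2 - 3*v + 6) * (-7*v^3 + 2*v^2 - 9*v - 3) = 21*v^5 + 15*v^4 - 21*v^3 + 48*v^2 - 45*v - 18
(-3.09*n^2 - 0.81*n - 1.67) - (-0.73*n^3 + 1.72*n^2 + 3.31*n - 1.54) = 0.73*n^3 - 4.81*n^2 - 4.12*n - 0.13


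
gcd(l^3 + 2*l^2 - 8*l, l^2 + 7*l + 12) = l + 4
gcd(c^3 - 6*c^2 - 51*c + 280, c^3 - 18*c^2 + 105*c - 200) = c^2 - 13*c + 40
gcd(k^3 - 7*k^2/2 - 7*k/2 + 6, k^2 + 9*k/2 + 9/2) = k + 3/2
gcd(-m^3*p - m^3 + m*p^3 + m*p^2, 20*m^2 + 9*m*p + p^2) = 1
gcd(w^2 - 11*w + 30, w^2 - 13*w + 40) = w - 5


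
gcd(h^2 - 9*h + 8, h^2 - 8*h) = h - 8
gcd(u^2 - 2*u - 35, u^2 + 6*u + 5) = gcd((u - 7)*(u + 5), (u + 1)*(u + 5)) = u + 5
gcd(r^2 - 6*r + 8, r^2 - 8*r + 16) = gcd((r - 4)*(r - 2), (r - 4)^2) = r - 4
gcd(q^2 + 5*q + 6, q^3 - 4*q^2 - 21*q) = q + 3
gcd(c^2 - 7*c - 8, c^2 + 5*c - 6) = 1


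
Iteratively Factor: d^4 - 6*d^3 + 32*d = (d - 4)*(d^3 - 2*d^2 - 8*d) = d*(d - 4)*(d^2 - 2*d - 8) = d*(d - 4)*(d + 2)*(d - 4)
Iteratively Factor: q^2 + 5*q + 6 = (q + 3)*(q + 2)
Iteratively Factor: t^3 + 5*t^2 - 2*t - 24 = (t - 2)*(t^2 + 7*t + 12) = (t - 2)*(t + 3)*(t + 4)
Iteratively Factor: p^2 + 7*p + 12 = (p + 3)*(p + 4)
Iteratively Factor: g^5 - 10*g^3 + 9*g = (g)*(g^4 - 10*g^2 + 9) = g*(g - 3)*(g^3 + 3*g^2 - g - 3) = g*(g - 3)*(g + 1)*(g^2 + 2*g - 3) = g*(g - 3)*(g + 1)*(g + 3)*(g - 1)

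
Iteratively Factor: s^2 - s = (s)*(s - 1)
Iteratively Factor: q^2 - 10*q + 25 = (q - 5)*(q - 5)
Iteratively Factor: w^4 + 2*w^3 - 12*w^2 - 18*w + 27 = (w - 3)*(w^3 + 5*w^2 + 3*w - 9) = (w - 3)*(w + 3)*(w^2 + 2*w - 3) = (w - 3)*(w - 1)*(w + 3)*(w + 3)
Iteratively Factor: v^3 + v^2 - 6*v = (v - 2)*(v^2 + 3*v) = (v - 2)*(v + 3)*(v)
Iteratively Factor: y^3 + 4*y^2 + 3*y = (y)*(y^2 + 4*y + 3) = y*(y + 1)*(y + 3)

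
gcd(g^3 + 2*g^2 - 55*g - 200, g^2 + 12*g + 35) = g + 5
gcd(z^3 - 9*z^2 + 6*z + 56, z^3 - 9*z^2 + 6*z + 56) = z^3 - 9*z^2 + 6*z + 56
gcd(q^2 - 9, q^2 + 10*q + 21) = q + 3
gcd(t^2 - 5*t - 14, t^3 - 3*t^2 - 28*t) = t - 7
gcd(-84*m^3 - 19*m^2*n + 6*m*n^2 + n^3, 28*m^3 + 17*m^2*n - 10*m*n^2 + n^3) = 4*m - n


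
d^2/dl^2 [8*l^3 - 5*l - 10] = 48*l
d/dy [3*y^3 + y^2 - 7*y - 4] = 9*y^2 + 2*y - 7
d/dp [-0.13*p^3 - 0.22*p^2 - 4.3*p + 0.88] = -0.39*p^2 - 0.44*p - 4.3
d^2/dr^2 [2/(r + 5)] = 4/(r + 5)^3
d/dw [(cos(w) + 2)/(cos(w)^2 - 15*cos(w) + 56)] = (cos(w)^2 + 4*cos(w) - 86)*sin(w)/(cos(w)^2 - 15*cos(w) + 56)^2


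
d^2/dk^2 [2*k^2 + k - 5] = 4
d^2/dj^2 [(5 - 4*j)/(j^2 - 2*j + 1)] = 2*(7 - 4*j)/(j^4 - 4*j^3 + 6*j^2 - 4*j + 1)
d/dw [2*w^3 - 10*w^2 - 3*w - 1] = 6*w^2 - 20*w - 3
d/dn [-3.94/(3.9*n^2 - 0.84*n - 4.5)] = (30.732*n - 3.3096)/(-3.9*n^2 + 0.84*n + 4.5)^2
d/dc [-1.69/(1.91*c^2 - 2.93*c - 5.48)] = (6.4558*c - 4.9517)/(-1.91*c^2 + 2.93*c + 5.48)^2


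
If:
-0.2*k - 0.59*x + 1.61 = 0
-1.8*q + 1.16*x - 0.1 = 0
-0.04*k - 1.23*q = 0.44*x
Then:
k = 8.72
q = -0.20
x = -0.23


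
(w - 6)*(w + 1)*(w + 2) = w^3 - 3*w^2 - 16*w - 12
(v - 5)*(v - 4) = v^2 - 9*v + 20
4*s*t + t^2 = t*(4*s + t)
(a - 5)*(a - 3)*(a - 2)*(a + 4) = a^4 - 6*a^3 - 9*a^2 + 94*a - 120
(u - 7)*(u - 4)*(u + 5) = u^3 - 6*u^2 - 27*u + 140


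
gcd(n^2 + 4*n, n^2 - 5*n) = n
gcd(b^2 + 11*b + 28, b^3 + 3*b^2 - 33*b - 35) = b + 7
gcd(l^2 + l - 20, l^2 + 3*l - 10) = l + 5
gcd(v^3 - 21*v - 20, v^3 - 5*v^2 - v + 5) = v^2 - 4*v - 5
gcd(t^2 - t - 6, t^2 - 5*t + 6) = t - 3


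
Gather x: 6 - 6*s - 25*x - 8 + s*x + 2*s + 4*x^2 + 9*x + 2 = -4*s + 4*x^2 + x*(s - 16)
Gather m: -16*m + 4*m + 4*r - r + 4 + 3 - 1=-12*m + 3*r + 6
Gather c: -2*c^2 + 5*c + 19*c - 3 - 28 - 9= -2*c^2 + 24*c - 40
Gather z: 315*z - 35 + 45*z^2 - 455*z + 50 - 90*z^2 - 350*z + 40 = -45*z^2 - 490*z + 55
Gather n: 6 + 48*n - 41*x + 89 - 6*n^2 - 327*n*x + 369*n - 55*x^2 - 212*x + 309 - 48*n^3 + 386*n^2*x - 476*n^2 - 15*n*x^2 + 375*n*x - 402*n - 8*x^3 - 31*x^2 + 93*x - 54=-48*n^3 + n^2*(386*x - 482) + n*(-15*x^2 + 48*x + 15) - 8*x^3 - 86*x^2 - 160*x + 350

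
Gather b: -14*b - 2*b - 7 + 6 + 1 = -16*b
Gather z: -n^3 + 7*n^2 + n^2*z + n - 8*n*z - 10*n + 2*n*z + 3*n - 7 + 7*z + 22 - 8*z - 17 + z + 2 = -n^3 + 7*n^2 - 6*n + z*(n^2 - 6*n)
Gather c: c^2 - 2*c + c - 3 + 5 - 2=c^2 - c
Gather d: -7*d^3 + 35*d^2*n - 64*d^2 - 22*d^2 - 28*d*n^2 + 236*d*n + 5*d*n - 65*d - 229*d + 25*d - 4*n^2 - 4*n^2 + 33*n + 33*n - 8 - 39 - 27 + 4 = -7*d^3 + d^2*(35*n - 86) + d*(-28*n^2 + 241*n - 269) - 8*n^2 + 66*n - 70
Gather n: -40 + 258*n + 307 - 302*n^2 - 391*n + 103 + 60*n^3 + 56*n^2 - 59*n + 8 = 60*n^3 - 246*n^2 - 192*n + 378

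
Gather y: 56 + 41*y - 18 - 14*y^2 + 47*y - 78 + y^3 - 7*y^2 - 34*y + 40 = y^3 - 21*y^2 + 54*y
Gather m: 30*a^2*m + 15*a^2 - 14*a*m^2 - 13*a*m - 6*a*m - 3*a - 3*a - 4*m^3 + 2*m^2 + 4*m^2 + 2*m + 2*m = 15*a^2 - 6*a - 4*m^3 + m^2*(6 - 14*a) + m*(30*a^2 - 19*a + 4)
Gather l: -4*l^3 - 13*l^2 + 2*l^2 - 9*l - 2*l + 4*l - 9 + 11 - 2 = -4*l^3 - 11*l^2 - 7*l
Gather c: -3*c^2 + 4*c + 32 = -3*c^2 + 4*c + 32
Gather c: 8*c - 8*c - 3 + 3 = 0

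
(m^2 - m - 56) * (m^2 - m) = m^4 - 2*m^3 - 55*m^2 + 56*m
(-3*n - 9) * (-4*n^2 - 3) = 12*n^3 + 36*n^2 + 9*n + 27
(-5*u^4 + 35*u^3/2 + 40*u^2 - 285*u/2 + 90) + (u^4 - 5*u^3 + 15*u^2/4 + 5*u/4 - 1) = -4*u^4 + 25*u^3/2 + 175*u^2/4 - 565*u/4 + 89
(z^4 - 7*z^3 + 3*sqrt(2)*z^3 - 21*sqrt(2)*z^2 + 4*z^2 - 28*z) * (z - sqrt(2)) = z^5 - 7*z^4 + 2*sqrt(2)*z^4 - 14*sqrt(2)*z^3 - 2*z^3 - 4*sqrt(2)*z^2 + 14*z^2 + 28*sqrt(2)*z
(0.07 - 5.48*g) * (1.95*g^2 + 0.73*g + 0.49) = -10.686*g^3 - 3.8639*g^2 - 2.6341*g + 0.0343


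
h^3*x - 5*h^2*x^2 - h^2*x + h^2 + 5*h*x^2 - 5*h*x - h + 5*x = (h - 1)*(h - 5*x)*(h*x + 1)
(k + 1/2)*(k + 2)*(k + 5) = k^3 + 15*k^2/2 + 27*k/2 + 5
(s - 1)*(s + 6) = s^2 + 5*s - 6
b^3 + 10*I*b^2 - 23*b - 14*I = (b + I)*(b + 2*I)*(b + 7*I)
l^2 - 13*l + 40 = (l - 8)*(l - 5)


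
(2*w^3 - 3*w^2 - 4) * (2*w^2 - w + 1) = 4*w^5 - 8*w^4 + 5*w^3 - 11*w^2 + 4*w - 4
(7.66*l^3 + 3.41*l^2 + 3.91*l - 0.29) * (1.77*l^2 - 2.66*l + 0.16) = 13.5582*l^5 - 14.3399*l^4 - 0.924300000000001*l^3 - 10.3683*l^2 + 1.397*l - 0.0464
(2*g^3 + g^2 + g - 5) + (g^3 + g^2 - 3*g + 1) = 3*g^3 + 2*g^2 - 2*g - 4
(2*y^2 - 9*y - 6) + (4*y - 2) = 2*y^2 - 5*y - 8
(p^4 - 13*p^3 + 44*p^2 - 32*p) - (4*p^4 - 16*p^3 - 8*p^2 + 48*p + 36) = -3*p^4 + 3*p^3 + 52*p^2 - 80*p - 36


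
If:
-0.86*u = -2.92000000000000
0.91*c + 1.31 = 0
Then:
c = -1.44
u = 3.40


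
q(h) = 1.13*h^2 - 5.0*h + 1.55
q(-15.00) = 330.80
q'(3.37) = 2.62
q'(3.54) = 3.00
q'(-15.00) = -38.90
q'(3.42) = 2.73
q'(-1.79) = -9.05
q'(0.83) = -3.12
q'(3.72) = 3.41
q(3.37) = -2.47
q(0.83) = -1.82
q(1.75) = -3.74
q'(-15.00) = -38.90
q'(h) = 2.26*h - 5.0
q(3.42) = -2.33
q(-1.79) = 14.12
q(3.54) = -1.99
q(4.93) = 4.36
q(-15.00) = 330.80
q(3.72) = -1.41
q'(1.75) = -1.04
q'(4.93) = 6.14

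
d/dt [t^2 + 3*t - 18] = 2*t + 3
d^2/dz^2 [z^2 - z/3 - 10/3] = 2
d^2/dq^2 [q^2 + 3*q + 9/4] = 2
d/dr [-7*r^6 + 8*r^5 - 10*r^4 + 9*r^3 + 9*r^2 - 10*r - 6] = -42*r^5 + 40*r^4 - 40*r^3 + 27*r^2 + 18*r - 10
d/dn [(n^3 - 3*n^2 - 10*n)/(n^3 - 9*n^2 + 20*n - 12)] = 6*(-n^4 + 10*n^3 - 31*n^2 + 12*n + 20)/(n^6 - 18*n^5 + 121*n^4 - 384*n^3 + 616*n^2 - 480*n + 144)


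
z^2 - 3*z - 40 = (z - 8)*(z + 5)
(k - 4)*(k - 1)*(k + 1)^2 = k^4 - 3*k^3 - 5*k^2 + 3*k + 4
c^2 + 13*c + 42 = (c + 6)*(c + 7)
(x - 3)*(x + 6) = x^2 + 3*x - 18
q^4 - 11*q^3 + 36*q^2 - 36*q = q*(q - 6)*(q - 3)*(q - 2)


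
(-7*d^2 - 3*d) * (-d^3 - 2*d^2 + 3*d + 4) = 7*d^5 + 17*d^4 - 15*d^3 - 37*d^2 - 12*d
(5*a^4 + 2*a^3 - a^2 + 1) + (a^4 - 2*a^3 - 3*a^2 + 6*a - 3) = 6*a^4 - 4*a^2 + 6*a - 2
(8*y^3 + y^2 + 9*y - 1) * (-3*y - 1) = -24*y^4 - 11*y^3 - 28*y^2 - 6*y + 1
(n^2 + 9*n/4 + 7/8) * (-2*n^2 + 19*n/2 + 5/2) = -2*n^4 + 5*n^3 + 177*n^2/8 + 223*n/16 + 35/16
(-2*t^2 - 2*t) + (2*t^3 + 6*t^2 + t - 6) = 2*t^3 + 4*t^2 - t - 6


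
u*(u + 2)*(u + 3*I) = u^3 + 2*u^2 + 3*I*u^2 + 6*I*u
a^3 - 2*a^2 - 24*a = a*(a - 6)*(a + 4)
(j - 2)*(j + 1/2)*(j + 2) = j^3 + j^2/2 - 4*j - 2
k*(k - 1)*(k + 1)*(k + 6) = k^4 + 6*k^3 - k^2 - 6*k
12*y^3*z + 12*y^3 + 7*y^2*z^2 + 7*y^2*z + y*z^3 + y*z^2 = (3*y + z)*(4*y + z)*(y*z + y)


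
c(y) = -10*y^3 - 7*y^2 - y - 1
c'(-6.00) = -997.00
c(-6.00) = 1913.00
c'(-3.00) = -229.00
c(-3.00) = 209.00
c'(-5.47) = -822.05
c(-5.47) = 1431.70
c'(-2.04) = -97.29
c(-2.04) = 56.81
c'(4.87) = -780.69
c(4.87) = -1326.90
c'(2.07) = -158.53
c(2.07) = -121.76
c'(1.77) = -119.77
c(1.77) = -80.15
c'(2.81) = -277.22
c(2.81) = -280.96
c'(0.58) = -19.21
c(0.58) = -5.89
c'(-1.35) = -36.78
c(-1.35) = 12.20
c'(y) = -30*y^2 - 14*y - 1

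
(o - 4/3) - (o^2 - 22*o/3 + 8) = -o^2 + 25*o/3 - 28/3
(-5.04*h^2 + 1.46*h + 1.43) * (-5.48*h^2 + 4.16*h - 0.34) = 27.6192*h^4 - 28.9672*h^3 - 0.0492000000000001*h^2 + 5.4524*h - 0.4862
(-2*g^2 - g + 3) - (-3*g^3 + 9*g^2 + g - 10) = 3*g^3 - 11*g^2 - 2*g + 13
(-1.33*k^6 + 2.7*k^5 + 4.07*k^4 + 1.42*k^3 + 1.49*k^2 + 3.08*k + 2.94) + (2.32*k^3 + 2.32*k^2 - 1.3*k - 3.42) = -1.33*k^6 + 2.7*k^5 + 4.07*k^4 + 3.74*k^3 + 3.81*k^2 + 1.78*k - 0.48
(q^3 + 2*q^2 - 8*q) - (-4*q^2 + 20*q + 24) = q^3 + 6*q^2 - 28*q - 24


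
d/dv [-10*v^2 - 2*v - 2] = -20*v - 2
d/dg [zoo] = 0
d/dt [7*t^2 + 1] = 14*t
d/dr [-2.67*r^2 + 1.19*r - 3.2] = 1.19 - 5.34*r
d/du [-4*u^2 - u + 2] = -8*u - 1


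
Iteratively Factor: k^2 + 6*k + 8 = (k + 2)*(k + 4)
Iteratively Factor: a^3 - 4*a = (a)*(a^2 - 4) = a*(a - 2)*(a + 2)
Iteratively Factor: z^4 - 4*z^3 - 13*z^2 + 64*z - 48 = (z - 3)*(z^3 - z^2 - 16*z + 16) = (z - 3)*(z - 1)*(z^2 - 16) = (z - 3)*(z - 1)*(z + 4)*(z - 4)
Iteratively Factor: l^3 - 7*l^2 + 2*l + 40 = (l + 2)*(l^2 - 9*l + 20) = (l - 5)*(l + 2)*(l - 4)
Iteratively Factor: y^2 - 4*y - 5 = (y - 5)*(y + 1)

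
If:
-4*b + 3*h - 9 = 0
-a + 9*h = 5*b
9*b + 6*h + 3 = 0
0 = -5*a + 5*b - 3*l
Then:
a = 312/17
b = -21/17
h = 23/17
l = -555/17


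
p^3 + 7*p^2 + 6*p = p*(p + 1)*(p + 6)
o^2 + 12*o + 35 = (o + 5)*(o + 7)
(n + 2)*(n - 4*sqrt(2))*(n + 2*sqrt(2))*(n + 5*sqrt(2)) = n^4 + 2*n^3 + 3*sqrt(2)*n^3 - 36*n^2 + 6*sqrt(2)*n^2 - 80*sqrt(2)*n - 72*n - 160*sqrt(2)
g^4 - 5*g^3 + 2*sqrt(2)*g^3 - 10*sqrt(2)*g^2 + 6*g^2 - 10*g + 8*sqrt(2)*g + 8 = (g - 4)*(g - 1)*(g + sqrt(2))^2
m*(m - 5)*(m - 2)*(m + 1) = m^4 - 6*m^3 + 3*m^2 + 10*m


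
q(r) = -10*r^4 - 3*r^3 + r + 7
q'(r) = -40*r^3 - 9*r^2 + 1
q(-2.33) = -252.11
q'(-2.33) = 458.11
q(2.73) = -606.77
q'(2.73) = -879.93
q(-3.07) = -797.55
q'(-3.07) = 1073.55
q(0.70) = 4.27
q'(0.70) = -17.13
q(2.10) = -213.16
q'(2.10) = -409.13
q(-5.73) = -10214.33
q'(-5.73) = 7230.80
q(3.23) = -1179.32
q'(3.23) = -1440.83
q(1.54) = -58.66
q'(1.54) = -166.43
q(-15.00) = -496133.00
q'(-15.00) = 132976.00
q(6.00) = -13595.00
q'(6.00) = -8963.00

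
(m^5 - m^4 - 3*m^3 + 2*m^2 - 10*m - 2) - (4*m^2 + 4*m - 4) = m^5 - m^4 - 3*m^3 - 2*m^2 - 14*m + 2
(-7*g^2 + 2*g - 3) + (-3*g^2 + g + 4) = -10*g^2 + 3*g + 1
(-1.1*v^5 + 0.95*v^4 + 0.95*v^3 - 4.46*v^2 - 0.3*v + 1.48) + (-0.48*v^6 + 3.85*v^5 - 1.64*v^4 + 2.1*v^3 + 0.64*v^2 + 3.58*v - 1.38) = -0.48*v^6 + 2.75*v^5 - 0.69*v^4 + 3.05*v^3 - 3.82*v^2 + 3.28*v + 0.1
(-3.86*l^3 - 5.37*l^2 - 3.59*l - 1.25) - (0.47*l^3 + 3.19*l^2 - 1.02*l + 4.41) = -4.33*l^3 - 8.56*l^2 - 2.57*l - 5.66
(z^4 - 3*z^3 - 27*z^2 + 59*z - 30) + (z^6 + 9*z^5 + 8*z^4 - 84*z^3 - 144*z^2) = z^6 + 9*z^5 + 9*z^4 - 87*z^3 - 171*z^2 + 59*z - 30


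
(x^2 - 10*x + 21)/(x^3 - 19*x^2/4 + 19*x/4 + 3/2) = 4*(x - 7)/(4*x^2 - 7*x - 2)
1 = 1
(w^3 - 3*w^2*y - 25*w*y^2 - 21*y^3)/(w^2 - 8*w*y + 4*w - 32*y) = (w^3 - 3*w^2*y - 25*w*y^2 - 21*y^3)/(w^2 - 8*w*y + 4*w - 32*y)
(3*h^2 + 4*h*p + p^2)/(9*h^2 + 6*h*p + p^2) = (h + p)/(3*h + p)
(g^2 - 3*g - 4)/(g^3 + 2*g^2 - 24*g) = (g + 1)/(g*(g + 6))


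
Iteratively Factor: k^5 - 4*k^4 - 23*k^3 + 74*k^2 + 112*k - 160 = (k + 4)*(k^4 - 8*k^3 + 9*k^2 + 38*k - 40) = (k - 4)*(k + 4)*(k^3 - 4*k^2 - 7*k + 10) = (k - 4)*(k + 2)*(k + 4)*(k^2 - 6*k + 5) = (k - 4)*(k - 1)*(k + 2)*(k + 4)*(k - 5)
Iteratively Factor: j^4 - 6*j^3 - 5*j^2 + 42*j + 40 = (j + 2)*(j^3 - 8*j^2 + 11*j + 20) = (j + 1)*(j + 2)*(j^2 - 9*j + 20) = (j - 5)*(j + 1)*(j + 2)*(j - 4)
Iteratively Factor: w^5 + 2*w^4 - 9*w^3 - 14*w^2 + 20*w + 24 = (w + 1)*(w^4 + w^3 - 10*w^2 - 4*w + 24) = (w + 1)*(w + 3)*(w^3 - 2*w^2 - 4*w + 8) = (w - 2)*(w + 1)*(w + 3)*(w^2 - 4) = (w - 2)^2*(w + 1)*(w + 3)*(w + 2)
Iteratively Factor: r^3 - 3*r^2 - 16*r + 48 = (r - 3)*(r^2 - 16) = (r - 4)*(r - 3)*(r + 4)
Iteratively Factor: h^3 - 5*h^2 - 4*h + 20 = (h - 2)*(h^2 - 3*h - 10) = (h - 2)*(h + 2)*(h - 5)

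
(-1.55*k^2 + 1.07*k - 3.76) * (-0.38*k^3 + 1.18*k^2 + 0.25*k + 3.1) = 0.589*k^5 - 2.2356*k^4 + 2.3039*k^3 - 8.9743*k^2 + 2.377*k - 11.656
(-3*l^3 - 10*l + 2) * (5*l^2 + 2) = -15*l^5 - 56*l^3 + 10*l^2 - 20*l + 4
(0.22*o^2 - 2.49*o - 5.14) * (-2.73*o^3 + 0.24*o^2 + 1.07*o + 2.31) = -0.6006*o^5 + 6.8505*o^4 + 13.67*o^3 - 3.3897*o^2 - 11.2517*o - 11.8734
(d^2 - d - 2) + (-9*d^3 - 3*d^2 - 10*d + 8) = -9*d^3 - 2*d^2 - 11*d + 6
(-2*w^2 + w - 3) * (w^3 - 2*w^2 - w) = -2*w^5 + 5*w^4 - 3*w^3 + 5*w^2 + 3*w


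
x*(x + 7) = x^2 + 7*x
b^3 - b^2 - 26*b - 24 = (b - 6)*(b + 1)*(b + 4)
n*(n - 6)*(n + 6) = n^3 - 36*n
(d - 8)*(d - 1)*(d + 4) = d^3 - 5*d^2 - 28*d + 32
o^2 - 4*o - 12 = (o - 6)*(o + 2)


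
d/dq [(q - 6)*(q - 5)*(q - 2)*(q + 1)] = 4*q^3 - 36*q^2 + 78*q - 8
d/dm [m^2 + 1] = 2*m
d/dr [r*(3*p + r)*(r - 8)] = 6*p*r - 24*p + 3*r^2 - 16*r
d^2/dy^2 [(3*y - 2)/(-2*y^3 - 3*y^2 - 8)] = 6*(-12*y^2*(y + 1)^2*(3*y - 2) + (6*y^2 + 6*y + (2*y + 1)*(3*y - 2))*(2*y^3 + 3*y^2 + 8))/(2*y^3 + 3*y^2 + 8)^3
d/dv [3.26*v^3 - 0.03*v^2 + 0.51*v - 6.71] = 9.78*v^2 - 0.06*v + 0.51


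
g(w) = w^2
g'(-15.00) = -30.00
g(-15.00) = 225.00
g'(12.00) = 24.00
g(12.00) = 144.00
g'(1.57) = 3.14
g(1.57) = 2.46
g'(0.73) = 1.46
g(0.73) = 0.53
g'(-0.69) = -1.38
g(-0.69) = 0.48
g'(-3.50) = -7.00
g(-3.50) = 12.25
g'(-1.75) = -3.50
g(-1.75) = 3.06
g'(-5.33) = -10.66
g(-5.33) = 28.41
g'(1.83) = 3.66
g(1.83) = 3.35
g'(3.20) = 6.40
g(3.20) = 10.24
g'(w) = 2*w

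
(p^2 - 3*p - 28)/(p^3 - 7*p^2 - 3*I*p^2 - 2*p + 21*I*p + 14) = (p + 4)/(p^2 - 3*I*p - 2)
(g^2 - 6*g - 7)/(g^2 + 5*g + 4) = (g - 7)/(g + 4)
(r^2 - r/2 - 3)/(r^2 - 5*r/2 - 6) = (r - 2)/(r - 4)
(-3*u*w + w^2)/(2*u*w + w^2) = (-3*u + w)/(2*u + w)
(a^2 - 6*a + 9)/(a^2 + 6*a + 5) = (a^2 - 6*a + 9)/(a^2 + 6*a + 5)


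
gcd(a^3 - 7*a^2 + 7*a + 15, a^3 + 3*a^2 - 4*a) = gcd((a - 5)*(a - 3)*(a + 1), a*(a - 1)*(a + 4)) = 1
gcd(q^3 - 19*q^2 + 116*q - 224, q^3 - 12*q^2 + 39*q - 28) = q^2 - 11*q + 28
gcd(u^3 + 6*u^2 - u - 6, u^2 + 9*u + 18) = u + 6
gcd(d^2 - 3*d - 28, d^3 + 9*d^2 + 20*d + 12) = 1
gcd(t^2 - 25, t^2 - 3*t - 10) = t - 5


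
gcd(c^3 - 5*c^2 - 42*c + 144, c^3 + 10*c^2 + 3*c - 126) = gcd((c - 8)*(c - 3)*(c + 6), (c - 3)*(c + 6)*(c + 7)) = c^2 + 3*c - 18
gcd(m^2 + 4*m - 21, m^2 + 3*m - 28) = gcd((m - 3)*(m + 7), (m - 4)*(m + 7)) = m + 7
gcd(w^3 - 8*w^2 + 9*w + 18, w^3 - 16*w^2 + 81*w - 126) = w^2 - 9*w + 18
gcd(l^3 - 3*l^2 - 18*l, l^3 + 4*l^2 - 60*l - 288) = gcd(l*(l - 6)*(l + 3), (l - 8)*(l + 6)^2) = 1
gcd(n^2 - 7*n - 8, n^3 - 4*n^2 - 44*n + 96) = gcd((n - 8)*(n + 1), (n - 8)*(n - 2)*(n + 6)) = n - 8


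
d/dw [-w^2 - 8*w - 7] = -2*w - 8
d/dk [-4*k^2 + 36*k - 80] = 36 - 8*k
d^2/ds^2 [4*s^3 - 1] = 24*s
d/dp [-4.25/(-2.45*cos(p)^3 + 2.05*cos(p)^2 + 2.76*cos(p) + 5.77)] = (31.2375*cos(p)^2 - 17.425*cos(p) - 11.73)*sin(p)/(-2.45*cos(p)^3 + 2.05*cos(p)^2 + 2.76*cos(p) + 5.77)^2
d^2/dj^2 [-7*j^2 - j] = -14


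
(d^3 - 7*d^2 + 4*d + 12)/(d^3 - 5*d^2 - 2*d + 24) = (d^3 - 7*d^2 + 4*d + 12)/(d^3 - 5*d^2 - 2*d + 24)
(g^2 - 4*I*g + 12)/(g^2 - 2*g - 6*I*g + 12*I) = (g + 2*I)/(g - 2)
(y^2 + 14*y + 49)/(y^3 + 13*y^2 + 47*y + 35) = (y + 7)/(y^2 + 6*y + 5)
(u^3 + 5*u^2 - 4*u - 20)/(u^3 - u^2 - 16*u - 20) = (u^2 + 3*u - 10)/(u^2 - 3*u - 10)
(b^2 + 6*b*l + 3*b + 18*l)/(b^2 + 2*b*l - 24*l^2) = (b + 3)/(b - 4*l)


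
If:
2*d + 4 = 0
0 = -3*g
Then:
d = -2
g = 0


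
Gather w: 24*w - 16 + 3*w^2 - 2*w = 3*w^2 + 22*w - 16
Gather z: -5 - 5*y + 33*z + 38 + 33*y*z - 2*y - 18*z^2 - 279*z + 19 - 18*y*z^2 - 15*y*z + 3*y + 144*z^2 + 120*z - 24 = -4*y + z^2*(126 - 18*y) + z*(18*y - 126) + 28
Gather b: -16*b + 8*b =-8*b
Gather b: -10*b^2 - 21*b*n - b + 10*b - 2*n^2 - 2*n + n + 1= -10*b^2 + b*(9 - 21*n) - 2*n^2 - n + 1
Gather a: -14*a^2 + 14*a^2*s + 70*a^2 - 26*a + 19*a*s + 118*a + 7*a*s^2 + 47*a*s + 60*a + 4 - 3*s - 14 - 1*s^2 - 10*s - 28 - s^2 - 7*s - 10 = a^2*(14*s + 56) + a*(7*s^2 + 66*s + 152) - 2*s^2 - 20*s - 48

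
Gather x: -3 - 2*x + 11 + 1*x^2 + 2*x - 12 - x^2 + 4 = 0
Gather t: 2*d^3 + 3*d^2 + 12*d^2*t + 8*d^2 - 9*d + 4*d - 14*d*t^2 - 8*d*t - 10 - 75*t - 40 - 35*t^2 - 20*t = 2*d^3 + 11*d^2 - 5*d + t^2*(-14*d - 35) + t*(12*d^2 - 8*d - 95) - 50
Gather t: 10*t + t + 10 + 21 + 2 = 11*t + 33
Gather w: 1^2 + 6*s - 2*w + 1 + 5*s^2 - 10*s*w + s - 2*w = 5*s^2 + 7*s + w*(-10*s - 4) + 2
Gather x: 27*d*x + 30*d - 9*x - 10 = 30*d + x*(27*d - 9) - 10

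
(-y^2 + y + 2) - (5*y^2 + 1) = -6*y^2 + y + 1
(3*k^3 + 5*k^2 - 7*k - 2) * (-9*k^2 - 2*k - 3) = -27*k^5 - 51*k^4 + 44*k^3 + 17*k^2 + 25*k + 6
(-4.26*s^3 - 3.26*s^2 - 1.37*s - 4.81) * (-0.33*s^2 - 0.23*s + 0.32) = 1.4058*s^5 + 2.0556*s^4 - 0.1613*s^3 + 0.8592*s^2 + 0.6679*s - 1.5392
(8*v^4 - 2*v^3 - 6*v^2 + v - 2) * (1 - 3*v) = -24*v^5 + 14*v^4 + 16*v^3 - 9*v^2 + 7*v - 2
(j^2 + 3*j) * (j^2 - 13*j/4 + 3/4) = j^4 - j^3/4 - 9*j^2 + 9*j/4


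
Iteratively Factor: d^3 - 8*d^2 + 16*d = (d - 4)*(d^2 - 4*d) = d*(d - 4)*(d - 4)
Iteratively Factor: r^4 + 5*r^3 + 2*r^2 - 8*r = (r)*(r^3 + 5*r^2 + 2*r - 8) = r*(r + 2)*(r^2 + 3*r - 4) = r*(r + 2)*(r + 4)*(r - 1)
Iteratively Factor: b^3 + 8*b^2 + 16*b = (b + 4)*(b^2 + 4*b) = b*(b + 4)*(b + 4)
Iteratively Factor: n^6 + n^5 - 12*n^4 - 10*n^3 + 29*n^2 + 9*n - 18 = (n - 3)*(n^5 + 4*n^4 - 10*n^2 - n + 6) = (n - 3)*(n - 1)*(n^4 + 5*n^3 + 5*n^2 - 5*n - 6) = (n - 3)*(n - 1)*(n + 1)*(n^3 + 4*n^2 + n - 6) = (n - 3)*(n - 1)*(n + 1)*(n + 3)*(n^2 + n - 2) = (n - 3)*(n - 1)*(n + 1)*(n + 2)*(n + 3)*(n - 1)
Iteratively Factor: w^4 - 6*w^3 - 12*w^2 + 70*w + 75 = (w + 1)*(w^3 - 7*w^2 - 5*w + 75) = (w - 5)*(w + 1)*(w^2 - 2*w - 15) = (w - 5)*(w + 1)*(w + 3)*(w - 5)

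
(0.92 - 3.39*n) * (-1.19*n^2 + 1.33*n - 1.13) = 4.0341*n^3 - 5.6035*n^2 + 5.0543*n - 1.0396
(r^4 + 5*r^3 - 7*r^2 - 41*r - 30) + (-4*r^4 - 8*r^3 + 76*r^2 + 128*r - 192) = -3*r^4 - 3*r^3 + 69*r^2 + 87*r - 222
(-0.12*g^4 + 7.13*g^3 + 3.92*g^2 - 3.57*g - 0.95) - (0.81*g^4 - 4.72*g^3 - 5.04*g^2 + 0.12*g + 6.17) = -0.93*g^4 + 11.85*g^3 + 8.96*g^2 - 3.69*g - 7.12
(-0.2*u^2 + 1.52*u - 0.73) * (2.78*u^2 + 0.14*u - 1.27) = -0.556*u^4 + 4.1976*u^3 - 1.5626*u^2 - 2.0326*u + 0.9271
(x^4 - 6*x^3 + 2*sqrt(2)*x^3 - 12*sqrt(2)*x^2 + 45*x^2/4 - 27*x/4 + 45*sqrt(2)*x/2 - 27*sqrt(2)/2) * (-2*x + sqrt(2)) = -2*x^5 - 3*sqrt(2)*x^4 + 12*x^4 - 37*x^3/2 + 18*sqrt(2)*x^3 - 135*sqrt(2)*x^2/4 - 21*x^2/2 + 81*sqrt(2)*x/4 + 45*x - 27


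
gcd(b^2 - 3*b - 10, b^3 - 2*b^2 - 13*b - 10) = b^2 - 3*b - 10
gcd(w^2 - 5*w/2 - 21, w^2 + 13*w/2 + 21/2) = w + 7/2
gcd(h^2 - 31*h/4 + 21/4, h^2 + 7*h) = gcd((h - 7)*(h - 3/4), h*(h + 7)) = 1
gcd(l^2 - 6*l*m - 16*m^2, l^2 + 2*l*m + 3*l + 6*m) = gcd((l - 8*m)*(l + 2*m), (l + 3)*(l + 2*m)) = l + 2*m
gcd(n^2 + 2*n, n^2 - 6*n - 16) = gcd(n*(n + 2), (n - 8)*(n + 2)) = n + 2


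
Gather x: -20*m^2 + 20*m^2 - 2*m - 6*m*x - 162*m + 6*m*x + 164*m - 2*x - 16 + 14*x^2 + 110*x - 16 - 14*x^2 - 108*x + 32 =0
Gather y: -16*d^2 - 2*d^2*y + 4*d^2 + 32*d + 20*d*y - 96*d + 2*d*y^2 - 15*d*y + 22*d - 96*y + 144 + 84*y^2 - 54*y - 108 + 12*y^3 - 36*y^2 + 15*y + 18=-12*d^2 - 42*d + 12*y^3 + y^2*(2*d + 48) + y*(-2*d^2 + 5*d - 135) + 54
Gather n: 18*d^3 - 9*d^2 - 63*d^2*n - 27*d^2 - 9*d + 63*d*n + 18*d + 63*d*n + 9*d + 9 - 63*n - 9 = 18*d^3 - 36*d^2 + 18*d + n*(-63*d^2 + 126*d - 63)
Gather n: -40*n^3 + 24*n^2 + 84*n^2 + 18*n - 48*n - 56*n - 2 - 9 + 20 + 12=-40*n^3 + 108*n^2 - 86*n + 21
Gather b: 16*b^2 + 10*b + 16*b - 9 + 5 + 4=16*b^2 + 26*b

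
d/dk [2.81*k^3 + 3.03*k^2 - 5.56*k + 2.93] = 8.43*k^2 + 6.06*k - 5.56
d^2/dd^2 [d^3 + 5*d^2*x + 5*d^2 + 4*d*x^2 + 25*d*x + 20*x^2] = 6*d + 10*x + 10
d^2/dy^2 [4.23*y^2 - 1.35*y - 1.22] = 8.46000000000000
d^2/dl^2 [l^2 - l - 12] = 2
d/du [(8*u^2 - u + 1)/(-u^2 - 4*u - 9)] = (-33*u^2 - 142*u + 13)/(u^4 + 8*u^3 + 34*u^2 + 72*u + 81)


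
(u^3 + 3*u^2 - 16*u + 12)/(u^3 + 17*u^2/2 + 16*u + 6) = 2*(u^2 - 3*u + 2)/(2*u^2 + 5*u + 2)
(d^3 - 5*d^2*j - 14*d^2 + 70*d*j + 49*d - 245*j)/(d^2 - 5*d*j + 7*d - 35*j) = (d^2 - 14*d + 49)/(d + 7)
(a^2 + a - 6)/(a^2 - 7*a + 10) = (a + 3)/(a - 5)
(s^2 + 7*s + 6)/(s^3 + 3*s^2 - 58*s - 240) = (s + 1)/(s^2 - 3*s - 40)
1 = 1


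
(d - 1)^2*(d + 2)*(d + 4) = d^4 + 4*d^3 - 3*d^2 - 10*d + 8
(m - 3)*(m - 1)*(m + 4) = m^3 - 13*m + 12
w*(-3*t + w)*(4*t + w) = -12*t^2*w + t*w^2 + w^3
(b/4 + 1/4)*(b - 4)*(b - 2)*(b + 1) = b^4/4 - b^3 - 3*b^2/4 + 5*b/2 + 2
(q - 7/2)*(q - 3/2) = q^2 - 5*q + 21/4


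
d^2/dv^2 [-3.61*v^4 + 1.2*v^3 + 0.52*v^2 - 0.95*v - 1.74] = -43.32*v^2 + 7.2*v + 1.04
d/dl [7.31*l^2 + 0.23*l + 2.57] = 14.62*l + 0.23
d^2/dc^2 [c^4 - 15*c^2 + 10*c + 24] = 12*c^2 - 30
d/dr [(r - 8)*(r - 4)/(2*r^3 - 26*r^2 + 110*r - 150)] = (-r^3 + 19*r^2 - 102*r + 172)/(2*(r^5 - 21*r^4 + 174*r^3 - 710*r^2 + 1425*r - 1125))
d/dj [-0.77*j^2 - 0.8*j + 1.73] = -1.54*j - 0.8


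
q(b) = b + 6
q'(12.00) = 1.00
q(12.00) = 18.00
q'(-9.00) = 1.00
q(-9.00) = -3.00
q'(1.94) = 1.00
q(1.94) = 7.94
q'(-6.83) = 1.00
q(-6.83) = -0.83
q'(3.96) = 1.00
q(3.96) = 9.96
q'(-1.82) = 1.00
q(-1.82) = 4.18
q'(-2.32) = 1.00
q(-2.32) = 3.68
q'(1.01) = 1.00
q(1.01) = 7.01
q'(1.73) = 1.00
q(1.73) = 7.73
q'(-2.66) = 1.00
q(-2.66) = 3.34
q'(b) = 1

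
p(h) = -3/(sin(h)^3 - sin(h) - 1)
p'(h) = -3*(-3*sin(h)^2*cos(h) + cos(h))/(sin(h)^3 - sin(h) - 1)^2 = 3*(3*sin(h)^2 - 1)*cos(h)/(sin(h)*cos(h)^2 + 1)^2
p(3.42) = 4.02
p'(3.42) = 4.01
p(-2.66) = 4.72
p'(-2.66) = 2.34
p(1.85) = 2.80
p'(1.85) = -1.27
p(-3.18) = 2.89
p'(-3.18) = 2.77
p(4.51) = 3.12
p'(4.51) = -1.23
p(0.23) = 2.47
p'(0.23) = -1.67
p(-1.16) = 3.51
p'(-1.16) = 2.50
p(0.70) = 2.18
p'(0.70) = 0.30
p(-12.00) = 2.17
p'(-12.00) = -0.18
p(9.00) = 2.24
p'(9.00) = 0.74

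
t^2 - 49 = (t - 7)*(t + 7)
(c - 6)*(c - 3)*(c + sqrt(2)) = c^3 - 9*c^2 + sqrt(2)*c^2 - 9*sqrt(2)*c + 18*c + 18*sqrt(2)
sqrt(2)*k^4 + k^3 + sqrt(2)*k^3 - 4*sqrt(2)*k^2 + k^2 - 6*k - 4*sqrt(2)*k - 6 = (k - 3*sqrt(2)/2)*(k + sqrt(2))^2*(sqrt(2)*k + sqrt(2))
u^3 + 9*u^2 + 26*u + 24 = (u + 2)*(u + 3)*(u + 4)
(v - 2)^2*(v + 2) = v^3 - 2*v^2 - 4*v + 8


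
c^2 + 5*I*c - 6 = (c + 2*I)*(c + 3*I)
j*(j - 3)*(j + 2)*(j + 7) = j^4 + 6*j^3 - 13*j^2 - 42*j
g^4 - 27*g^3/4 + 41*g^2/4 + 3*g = g*(g - 4)*(g - 3)*(g + 1/4)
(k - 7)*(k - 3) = k^2 - 10*k + 21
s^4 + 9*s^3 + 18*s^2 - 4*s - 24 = (s - 1)*(s + 2)^2*(s + 6)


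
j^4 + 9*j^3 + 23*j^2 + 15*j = j*(j + 1)*(j + 3)*(j + 5)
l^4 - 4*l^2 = l^2*(l - 2)*(l + 2)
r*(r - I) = r^2 - I*r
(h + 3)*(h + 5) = h^2 + 8*h + 15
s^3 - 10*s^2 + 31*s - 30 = (s - 5)*(s - 3)*(s - 2)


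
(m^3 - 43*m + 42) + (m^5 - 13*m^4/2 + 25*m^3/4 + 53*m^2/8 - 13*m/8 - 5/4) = m^5 - 13*m^4/2 + 29*m^3/4 + 53*m^2/8 - 357*m/8 + 163/4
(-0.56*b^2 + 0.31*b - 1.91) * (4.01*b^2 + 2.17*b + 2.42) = -2.2456*b^4 + 0.0278999999999998*b^3 - 8.3416*b^2 - 3.3945*b - 4.6222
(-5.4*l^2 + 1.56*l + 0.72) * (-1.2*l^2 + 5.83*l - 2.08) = 6.48*l^4 - 33.354*l^3 + 19.4628*l^2 + 0.952799999999999*l - 1.4976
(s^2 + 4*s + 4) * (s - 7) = s^3 - 3*s^2 - 24*s - 28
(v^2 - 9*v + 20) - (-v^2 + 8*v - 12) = 2*v^2 - 17*v + 32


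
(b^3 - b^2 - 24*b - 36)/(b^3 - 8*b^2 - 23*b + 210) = (b^2 + 5*b + 6)/(b^2 - 2*b - 35)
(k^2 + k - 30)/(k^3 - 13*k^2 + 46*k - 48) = (k^2 + k - 30)/(k^3 - 13*k^2 + 46*k - 48)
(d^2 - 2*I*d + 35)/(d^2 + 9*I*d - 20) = (d - 7*I)/(d + 4*I)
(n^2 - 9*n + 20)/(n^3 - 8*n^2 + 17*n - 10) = (n - 4)/(n^2 - 3*n + 2)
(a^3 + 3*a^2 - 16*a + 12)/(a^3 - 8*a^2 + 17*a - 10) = (a + 6)/(a - 5)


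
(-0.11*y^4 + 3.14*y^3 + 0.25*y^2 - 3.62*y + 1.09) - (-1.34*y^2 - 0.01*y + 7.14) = -0.11*y^4 + 3.14*y^3 + 1.59*y^2 - 3.61*y - 6.05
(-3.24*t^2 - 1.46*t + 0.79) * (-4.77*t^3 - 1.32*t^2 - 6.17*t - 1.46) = 15.4548*t^5 + 11.241*t^4 + 18.1497*t^3 + 12.6958*t^2 - 2.7427*t - 1.1534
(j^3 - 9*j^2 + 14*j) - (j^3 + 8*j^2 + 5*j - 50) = -17*j^2 + 9*j + 50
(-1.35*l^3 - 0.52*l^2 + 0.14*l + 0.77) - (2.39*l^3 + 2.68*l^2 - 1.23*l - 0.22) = -3.74*l^3 - 3.2*l^2 + 1.37*l + 0.99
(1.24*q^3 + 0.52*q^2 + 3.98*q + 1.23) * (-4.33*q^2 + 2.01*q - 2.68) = -5.3692*q^5 + 0.240799999999999*q^4 - 19.5114*q^3 + 1.2803*q^2 - 8.1941*q - 3.2964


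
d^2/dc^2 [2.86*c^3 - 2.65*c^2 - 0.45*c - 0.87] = 17.16*c - 5.3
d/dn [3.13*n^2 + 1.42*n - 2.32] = 6.26*n + 1.42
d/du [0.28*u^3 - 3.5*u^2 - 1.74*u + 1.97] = 0.84*u^2 - 7.0*u - 1.74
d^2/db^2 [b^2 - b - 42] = 2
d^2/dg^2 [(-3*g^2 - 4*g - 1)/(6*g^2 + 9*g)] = 2*(2*g^3 - 12*g^2 - 18*g - 9)/(3*g^3*(8*g^3 + 36*g^2 + 54*g + 27))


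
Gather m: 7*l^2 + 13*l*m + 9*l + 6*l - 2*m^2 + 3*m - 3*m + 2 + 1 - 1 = 7*l^2 + 13*l*m + 15*l - 2*m^2 + 2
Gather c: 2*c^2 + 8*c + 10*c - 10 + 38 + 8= 2*c^2 + 18*c + 36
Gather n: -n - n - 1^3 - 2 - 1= -2*n - 4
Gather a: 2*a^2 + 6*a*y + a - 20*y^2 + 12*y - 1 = 2*a^2 + a*(6*y + 1) - 20*y^2 + 12*y - 1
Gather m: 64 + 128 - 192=0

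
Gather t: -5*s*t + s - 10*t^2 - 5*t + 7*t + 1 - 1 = s - 10*t^2 + t*(2 - 5*s)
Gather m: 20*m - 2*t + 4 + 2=20*m - 2*t + 6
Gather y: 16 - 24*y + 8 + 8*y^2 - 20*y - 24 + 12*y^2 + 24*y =20*y^2 - 20*y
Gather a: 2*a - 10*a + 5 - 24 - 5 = -8*a - 24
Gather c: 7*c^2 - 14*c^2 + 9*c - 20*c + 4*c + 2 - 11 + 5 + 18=-7*c^2 - 7*c + 14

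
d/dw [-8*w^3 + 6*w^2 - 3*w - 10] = -24*w^2 + 12*w - 3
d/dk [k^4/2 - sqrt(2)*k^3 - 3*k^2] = k*(2*k^2 - 3*sqrt(2)*k - 6)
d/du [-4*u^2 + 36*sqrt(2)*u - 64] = -8*u + 36*sqrt(2)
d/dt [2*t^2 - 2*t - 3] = 4*t - 2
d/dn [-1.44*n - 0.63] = -1.44000000000000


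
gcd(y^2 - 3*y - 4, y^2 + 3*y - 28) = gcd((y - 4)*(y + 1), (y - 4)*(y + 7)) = y - 4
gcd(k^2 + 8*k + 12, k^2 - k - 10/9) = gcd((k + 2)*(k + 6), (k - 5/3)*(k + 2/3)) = 1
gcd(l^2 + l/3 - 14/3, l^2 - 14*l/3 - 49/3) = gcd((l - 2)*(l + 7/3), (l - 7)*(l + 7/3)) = l + 7/3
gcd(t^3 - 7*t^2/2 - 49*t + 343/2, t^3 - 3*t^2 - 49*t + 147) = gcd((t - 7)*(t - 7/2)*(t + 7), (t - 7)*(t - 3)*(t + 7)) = t^2 - 49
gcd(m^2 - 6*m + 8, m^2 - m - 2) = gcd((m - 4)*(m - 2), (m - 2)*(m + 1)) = m - 2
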